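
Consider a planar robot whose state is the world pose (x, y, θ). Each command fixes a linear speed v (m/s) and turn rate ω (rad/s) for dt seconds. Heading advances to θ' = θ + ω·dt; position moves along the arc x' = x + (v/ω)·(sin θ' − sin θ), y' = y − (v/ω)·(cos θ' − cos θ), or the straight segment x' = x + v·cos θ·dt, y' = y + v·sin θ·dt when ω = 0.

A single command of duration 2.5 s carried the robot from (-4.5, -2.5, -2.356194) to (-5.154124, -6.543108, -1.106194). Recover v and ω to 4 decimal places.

v = 1.7500, ω = 0.5000

Δθ = -1.106194 − -2.356194 = 1.250000
ω = Δθ/dt = 1.250000/2.5 = 0.5000
R = −Δy/(cos θ' − cos θ) = 3.5000
v = R·ω = 3.5000·0.5000 = 1.7500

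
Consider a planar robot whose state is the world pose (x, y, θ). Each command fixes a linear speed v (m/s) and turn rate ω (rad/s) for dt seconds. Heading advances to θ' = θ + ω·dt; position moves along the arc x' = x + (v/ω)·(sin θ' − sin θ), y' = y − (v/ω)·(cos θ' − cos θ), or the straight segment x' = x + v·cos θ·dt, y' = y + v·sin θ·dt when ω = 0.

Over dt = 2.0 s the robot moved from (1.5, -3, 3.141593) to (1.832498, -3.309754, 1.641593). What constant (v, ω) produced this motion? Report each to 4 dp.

Δθ = 1.641593 − 3.141593 = -1.500000
ω = Δθ/dt = -1.500000/2.0 = -0.7500
R = Δx/(sin θ' − sin θ) = 0.3333
v = R·ω = 0.3333·-0.7500 = -0.2500

v = -0.2500, ω = -0.7500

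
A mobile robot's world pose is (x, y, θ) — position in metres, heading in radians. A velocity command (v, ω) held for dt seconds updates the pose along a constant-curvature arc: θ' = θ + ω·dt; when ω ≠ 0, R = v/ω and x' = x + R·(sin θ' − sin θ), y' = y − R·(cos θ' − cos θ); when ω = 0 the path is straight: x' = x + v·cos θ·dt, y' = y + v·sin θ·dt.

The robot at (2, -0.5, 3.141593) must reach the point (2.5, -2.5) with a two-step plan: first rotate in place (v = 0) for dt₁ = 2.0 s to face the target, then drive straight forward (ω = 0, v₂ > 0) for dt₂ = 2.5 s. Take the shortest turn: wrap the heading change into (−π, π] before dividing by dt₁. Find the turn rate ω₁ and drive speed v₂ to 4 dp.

heading to target = atan2(-2.5−-0.5, 2.5−2) = -1.3258
Δθ = wrap(-1.3258 − 3.1416) = 1.8158; ω₁ = Δθ/dt₁ = 0.9079
distance = √((2.5−2)² + (-2.5−-0.5)²) = 2.0616; v₂ = distance/dt₂ = 0.8246

ω₁ = 0.9079, v₂ = 0.8246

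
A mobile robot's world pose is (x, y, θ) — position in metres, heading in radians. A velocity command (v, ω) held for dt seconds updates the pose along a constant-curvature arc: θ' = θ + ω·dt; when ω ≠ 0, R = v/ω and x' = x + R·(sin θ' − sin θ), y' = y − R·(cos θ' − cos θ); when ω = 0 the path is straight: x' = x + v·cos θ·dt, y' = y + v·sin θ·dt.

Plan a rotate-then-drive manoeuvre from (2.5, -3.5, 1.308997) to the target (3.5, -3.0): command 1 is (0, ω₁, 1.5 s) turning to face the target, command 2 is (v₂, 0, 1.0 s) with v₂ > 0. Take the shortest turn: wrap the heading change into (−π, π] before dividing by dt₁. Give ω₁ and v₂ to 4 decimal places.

heading to target = atan2(-3−-3.5, 3.5−2.5) = 0.4636
Δθ = wrap(0.4636 − 1.3090) = -0.8453; ω₁ = Δθ/dt₁ = -0.5636
distance = √((3.5−2.5)² + (-3−-3.5)²) = 1.1180; v₂ = distance/dt₂ = 1.1180

ω₁ = -0.5636, v₂ = 1.1180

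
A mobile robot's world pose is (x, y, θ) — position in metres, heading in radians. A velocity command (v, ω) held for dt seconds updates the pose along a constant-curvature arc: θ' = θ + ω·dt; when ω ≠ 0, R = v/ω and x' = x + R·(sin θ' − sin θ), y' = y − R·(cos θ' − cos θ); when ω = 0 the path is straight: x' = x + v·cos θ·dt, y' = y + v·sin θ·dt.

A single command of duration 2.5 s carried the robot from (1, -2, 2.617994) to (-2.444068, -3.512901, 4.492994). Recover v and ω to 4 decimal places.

Δθ = 4.492994 − 2.617994 = 1.875000
ω = Δθ/dt = 1.875000/2.5 = 0.7500
R = Δx/(sin θ' − sin θ) = 2.3333
v = R·ω = 2.3333·0.7500 = 1.7500

v = 1.7500, ω = 0.7500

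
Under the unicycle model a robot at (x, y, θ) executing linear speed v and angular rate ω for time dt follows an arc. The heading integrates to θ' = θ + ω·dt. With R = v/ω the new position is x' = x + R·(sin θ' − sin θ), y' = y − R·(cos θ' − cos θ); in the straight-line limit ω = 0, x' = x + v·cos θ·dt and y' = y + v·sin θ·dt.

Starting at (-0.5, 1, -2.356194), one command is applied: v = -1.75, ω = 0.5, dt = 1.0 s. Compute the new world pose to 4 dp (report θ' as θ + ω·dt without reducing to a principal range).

θ' = -2.3562 + 0.5·1.0 = -1.8562
R = v/ω = -1.75/0.5 = -3.5000
x' = -0.5 + -3.5000·(sin -1.8562 − sin -2.3562) = 0.3835
y' = 1 − -3.5000·(cos -1.8562 − cos -2.3562) = 2.4895

(0.3835, 2.4895, -1.8562)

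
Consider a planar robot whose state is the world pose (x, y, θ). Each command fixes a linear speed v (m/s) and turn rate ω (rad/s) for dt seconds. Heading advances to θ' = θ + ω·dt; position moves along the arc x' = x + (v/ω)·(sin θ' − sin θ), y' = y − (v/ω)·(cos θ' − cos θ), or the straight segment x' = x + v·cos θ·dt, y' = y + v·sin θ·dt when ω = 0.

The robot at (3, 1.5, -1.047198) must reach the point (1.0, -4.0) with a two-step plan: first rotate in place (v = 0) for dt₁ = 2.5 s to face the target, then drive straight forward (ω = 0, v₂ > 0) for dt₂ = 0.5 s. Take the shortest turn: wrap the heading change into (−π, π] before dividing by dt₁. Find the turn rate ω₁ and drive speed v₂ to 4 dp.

ω₁ = -0.3489, v₂ = 11.7047

heading to target = atan2(-4−1.5, 1−3) = -1.9196
Δθ = wrap(-1.9196 − -1.0472) = -0.8724; ω₁ = Δθ/dt₁ = -0.3489
distance = √((1−3)² + (-4−1.5)²) = 5.8523; v₂ = distance/dt₂ = 11.7047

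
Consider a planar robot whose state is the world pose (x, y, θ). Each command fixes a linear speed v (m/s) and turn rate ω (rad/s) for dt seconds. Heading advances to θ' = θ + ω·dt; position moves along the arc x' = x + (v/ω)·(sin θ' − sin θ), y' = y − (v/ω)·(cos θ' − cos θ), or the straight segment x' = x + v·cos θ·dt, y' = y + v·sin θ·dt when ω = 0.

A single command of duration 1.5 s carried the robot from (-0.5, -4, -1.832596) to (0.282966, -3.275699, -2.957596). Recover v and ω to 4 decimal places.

Δθ = -2.957596 − -1.832596 = -1.125000
ω = Δθ/dt = -1.125000/1.5 = -0.7500
R = Δx/(sin θ' − sin θ) = 1.0000
v = R·ω = 1.0000·-0.7500 = -0.7500

v = -0.7500, ω = -0.7500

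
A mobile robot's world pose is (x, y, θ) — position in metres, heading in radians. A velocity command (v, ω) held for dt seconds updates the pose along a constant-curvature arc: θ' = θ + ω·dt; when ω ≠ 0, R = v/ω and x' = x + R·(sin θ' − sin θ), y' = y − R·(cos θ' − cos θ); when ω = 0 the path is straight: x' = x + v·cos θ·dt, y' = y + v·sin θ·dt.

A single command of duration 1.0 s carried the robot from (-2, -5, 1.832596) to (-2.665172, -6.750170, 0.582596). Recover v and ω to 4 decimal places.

v = -2.0000, ω = -1.2500

Δθ = 0.582596 − 1.832596 = -1.250000
ω = Δθ/dt = -1.250000/1.0 = -1.2500
R = −Δy/(cos θ' − cos θ) = 1.6000
v = R·ω = 1.6000·-1.2500 = -2.0000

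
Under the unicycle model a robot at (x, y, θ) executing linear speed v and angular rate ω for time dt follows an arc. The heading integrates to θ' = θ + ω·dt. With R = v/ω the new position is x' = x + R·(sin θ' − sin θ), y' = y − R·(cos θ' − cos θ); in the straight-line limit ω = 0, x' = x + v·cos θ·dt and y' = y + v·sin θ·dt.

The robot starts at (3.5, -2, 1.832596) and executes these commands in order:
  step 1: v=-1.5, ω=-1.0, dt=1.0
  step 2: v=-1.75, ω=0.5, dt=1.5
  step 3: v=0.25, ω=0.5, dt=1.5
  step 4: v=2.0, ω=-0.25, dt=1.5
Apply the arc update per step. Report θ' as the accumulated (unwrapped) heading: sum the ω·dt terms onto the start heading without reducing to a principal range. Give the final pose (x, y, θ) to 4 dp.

step 1: θ'=0.8326 (R=1.5000) → pose (3.1606, -3.3977, 0.8326)
step 2: θ'=1.5826 (R=-3.5000) → pose (2.2498, -5.7943, 1.5826)
step 3: θ'=2.3326 (R=0.5000) → pose (2.1116, -5.4551, 2.3326)
step 4: θ'=1.9576 (R=-8.0000) → pose (0.4914, -2.9511, 1.9576)

(0.4914, -2.9511, 1.9576)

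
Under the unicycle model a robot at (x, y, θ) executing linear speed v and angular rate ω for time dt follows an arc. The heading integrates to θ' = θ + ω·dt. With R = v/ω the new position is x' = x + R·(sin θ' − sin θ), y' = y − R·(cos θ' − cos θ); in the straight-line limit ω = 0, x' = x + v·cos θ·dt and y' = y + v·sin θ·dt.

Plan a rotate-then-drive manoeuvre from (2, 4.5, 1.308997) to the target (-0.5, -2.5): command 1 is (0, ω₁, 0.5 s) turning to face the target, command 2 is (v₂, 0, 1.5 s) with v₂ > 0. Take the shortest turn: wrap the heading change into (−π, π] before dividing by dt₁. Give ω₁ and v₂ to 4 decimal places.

ω₁ = 6.1207, v₂ = 4.9554

heading to target = atan2(-2.5−4.5, -0.5−2) = -1.9138
Δθ = wrap(-1.9138 − 1.3090) = 3.0604; ω₁ = Δθ/dt₁ = 6.1207
distance = √((-0.5−2)² + (-2.5−4.5)²) = 7.4330; v₂ = distance/dt₂ = 4.9554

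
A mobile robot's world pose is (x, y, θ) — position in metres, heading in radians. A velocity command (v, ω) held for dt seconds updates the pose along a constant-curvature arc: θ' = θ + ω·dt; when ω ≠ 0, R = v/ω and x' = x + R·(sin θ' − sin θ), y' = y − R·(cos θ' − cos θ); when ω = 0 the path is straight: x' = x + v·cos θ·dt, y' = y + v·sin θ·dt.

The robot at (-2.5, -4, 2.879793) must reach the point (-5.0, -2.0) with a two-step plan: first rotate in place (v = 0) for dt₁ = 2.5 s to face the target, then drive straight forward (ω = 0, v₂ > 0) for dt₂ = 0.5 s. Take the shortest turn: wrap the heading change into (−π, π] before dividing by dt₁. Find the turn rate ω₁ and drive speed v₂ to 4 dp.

heading to target = atan2(-2−-4, -5−-2.5) = 2.4669
Δθ = wrap(2.4669 − 2.8798) = -0.4129; ω₁ = Δθ/dt₁ = -0.1652
distance = √((-5−-2.5)² + (-2−-4)²) = 3.2016; v₂ = distance/dt₂ = 6.4031

ω₁ = -0.1652, v₂ = 6.4031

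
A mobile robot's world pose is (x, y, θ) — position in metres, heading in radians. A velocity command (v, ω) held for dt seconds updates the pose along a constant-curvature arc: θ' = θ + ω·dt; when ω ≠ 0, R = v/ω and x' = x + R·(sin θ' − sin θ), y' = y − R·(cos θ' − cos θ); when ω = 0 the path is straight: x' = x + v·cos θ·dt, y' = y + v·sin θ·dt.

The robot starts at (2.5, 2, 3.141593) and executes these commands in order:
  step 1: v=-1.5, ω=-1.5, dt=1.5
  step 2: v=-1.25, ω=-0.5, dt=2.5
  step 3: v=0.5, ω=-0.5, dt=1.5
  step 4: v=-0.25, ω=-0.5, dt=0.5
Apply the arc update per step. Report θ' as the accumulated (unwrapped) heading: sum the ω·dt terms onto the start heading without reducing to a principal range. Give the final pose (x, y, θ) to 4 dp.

step 1: θ'=0.8916 (R=1.0000) → pose (3.2781, 0.3718, 0.8916)
step 2: θ'=-0.3584 (R=2.5000) → pose (0.4559, -0.3989, -0.3584)
step 3: θ'=-1.1084 (R=-1.0000) → pose (1.0001, -0.8893, -1.1084)
step 4: θ'=-1.3584 (R=0.5000) → pose (0.9589, -0.7716, -1.3584)

(0.9589, -0.7716, -1.3584)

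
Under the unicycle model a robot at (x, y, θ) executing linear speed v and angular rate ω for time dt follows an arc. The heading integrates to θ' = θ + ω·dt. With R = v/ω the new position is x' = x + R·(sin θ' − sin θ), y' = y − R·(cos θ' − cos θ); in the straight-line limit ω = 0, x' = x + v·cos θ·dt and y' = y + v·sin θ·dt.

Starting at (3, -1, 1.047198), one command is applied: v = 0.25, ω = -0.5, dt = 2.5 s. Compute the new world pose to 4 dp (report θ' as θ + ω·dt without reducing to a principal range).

θ' = 1.0472 + -0.5·2.5 = -0.2028
R = v/ω = 0.25/-0.5 = -0.5000
x' = 3 + -0.5000·(sin -0.2028 − sin 1.0472) = 3.5337
y' = -1 − -0.5000·(cos -0.2028 − cos 1.0472) = -0.7602

(3.5337, -0.7602, -0.2028)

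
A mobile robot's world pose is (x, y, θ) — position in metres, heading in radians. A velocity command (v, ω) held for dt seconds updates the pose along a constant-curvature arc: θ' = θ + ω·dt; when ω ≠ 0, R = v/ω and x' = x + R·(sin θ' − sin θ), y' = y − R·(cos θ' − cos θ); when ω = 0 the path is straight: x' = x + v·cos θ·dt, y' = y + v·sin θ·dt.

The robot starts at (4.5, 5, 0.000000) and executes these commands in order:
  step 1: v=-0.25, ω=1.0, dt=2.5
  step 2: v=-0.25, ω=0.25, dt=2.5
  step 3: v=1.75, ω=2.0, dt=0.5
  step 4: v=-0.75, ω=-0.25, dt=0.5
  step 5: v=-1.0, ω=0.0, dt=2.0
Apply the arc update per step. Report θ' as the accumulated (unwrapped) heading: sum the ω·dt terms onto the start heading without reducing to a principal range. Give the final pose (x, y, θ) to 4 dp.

step 1: θ'=2.5000 (R=-0.2500) → pose (4.3504, 4.5497, 2.5000)
step 2: θ'=3.1250 (R=-1.0000) → pose (4.9323, 4.3510, 3.1250)
step 3: θ'=4.1250 (R=0.8750) → pose (4.1894, 3.9610, 4.1250)
step 4: θ'=4.0000 (R=3.0000) → pose (4.4162, 4.2594, 4.0000)
step 5: θ'=4.0000 (straight) → pose (5.7235, 5.7730, 4.0000)

(5.7235, 5.7730, 4.0000)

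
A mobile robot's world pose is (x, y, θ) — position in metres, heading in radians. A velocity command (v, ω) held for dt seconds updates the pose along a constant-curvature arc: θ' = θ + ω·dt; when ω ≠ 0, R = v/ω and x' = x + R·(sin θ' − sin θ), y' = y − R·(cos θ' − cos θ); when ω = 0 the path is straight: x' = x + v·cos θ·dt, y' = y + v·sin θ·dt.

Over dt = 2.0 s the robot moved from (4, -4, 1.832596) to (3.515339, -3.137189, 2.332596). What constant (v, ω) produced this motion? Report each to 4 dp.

v = 0.5000, ω = 0.2500

Δθ = 2.332596 − 1.832596 = 0.500000
ω = Δθ/dt = 0.500000/2.0 = 0.2500
R = −Δy/(cos θ' − cos θ) = 2.0000
v = R·ω = 2.0000·0.2500 = 0.5000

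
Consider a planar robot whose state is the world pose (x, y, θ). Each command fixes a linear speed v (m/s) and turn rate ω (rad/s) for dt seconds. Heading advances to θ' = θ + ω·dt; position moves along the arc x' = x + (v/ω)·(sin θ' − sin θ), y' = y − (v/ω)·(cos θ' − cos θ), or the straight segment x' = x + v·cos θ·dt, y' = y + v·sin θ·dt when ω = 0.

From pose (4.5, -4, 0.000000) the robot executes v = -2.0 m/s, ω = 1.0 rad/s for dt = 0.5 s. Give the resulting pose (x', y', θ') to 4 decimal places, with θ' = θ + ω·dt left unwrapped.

(3.5411, -4.2448, 0.5000)

θ' = 0.0000 + 1.0·0.5 = 0.5000
R = v/ω = -2.0/1.0 = -2.0000
x' = 4.5 + -2.0000·(sin 0.5000 − sin 0.0000) = 3.5411
y' = -4 − -2.0000·(cos 0.5000 − cos 0.0000) = -4.2448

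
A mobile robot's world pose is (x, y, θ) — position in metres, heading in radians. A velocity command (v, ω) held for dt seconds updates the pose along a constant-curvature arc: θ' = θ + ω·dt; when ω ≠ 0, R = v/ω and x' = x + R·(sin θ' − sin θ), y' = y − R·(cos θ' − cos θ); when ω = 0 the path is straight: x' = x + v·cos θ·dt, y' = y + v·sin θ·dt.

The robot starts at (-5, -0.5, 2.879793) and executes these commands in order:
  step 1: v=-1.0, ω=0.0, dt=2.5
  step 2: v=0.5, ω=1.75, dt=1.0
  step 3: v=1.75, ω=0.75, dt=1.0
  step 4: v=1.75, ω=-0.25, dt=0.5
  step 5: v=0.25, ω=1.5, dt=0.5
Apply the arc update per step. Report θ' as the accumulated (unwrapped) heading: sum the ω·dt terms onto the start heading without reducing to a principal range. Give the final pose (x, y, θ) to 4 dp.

(-1.8570, -3.8297, 6.0048)

step 1: θ'=2.8798 (straight) → pose (-2.5852, -1.1470, 2.8798)
step 2: θ'=4.6298 (R=0.2857) → pose (-2.9439, -1.3995, 4.6298)
step 3: θ'=5.3798 (R=2.3333) → pose (-2.4512, -3.0362, 5.3798)
step 4: θ'=5.2548 (R=-7.0000) → pose (-1.9539, -3.7554, 5.2548)
step 5: θ'=6.0048 (R=0.1667) → pose (-1.8570, -3.8297, 6.0048)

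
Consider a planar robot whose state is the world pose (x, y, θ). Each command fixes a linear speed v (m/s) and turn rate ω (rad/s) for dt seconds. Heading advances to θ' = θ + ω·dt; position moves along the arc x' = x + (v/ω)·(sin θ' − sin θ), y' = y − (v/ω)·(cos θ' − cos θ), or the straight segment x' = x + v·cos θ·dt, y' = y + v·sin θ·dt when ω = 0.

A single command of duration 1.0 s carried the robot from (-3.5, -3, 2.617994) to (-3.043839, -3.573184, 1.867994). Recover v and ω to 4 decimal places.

v = -0.7500, ω = -0.7500

Δθ = 1.867994 − 2.617994 = -0.750000
ω = Δθ/dt = -0.750000/1.0 = -0.7500
R = −Δy/(cos θ' − cos θ) = 1.0000
v = R·ω = 1.0000·-0.7500 = -0.7500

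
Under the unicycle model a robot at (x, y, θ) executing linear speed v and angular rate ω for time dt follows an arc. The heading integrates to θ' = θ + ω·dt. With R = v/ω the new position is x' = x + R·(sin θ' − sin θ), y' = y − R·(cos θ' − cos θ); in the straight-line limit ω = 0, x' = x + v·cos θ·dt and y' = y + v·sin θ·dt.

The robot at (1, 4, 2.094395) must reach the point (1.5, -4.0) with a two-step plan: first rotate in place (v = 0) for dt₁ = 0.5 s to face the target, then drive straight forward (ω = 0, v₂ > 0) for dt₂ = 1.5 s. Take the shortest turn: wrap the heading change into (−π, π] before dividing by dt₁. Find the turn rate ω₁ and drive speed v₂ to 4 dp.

ω₁ = 5.3608, v₂ = 5.3437

heading to target = atan2(-4−4, 1.5−1) = -1.5084
Δθ = wrap(-1.5084 − 2.0944) = 2.6804; ω₁ = Δθ/dt₁ = 5.3608
distance = √((1.5−1)² + (-4−4)²) = 8.0156; v₂ = distance/dt₂ = 5.3437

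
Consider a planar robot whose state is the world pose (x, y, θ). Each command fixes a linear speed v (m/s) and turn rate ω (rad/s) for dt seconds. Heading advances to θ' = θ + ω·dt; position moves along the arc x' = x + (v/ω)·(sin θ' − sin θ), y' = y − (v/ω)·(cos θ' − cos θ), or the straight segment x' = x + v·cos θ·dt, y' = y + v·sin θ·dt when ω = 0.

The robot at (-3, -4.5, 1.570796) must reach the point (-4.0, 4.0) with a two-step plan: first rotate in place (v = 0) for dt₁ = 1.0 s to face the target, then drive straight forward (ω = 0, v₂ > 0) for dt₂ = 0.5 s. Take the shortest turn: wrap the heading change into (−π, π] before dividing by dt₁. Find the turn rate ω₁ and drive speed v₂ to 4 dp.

ω₁ = 0.1171, v₂ = 17.1172

heading to target = atan2(4−-4.5, -4−-3) = 1.6879
Δθ = wrap(1.6879 − 1.5708) = 0.1171; ω₁ = Δθ/dt₁ = 0.1171
distance = √((-4−-3)² + (4−-4.5)²) = 8.5586; v₂ = distance/dt₂ = 17.1172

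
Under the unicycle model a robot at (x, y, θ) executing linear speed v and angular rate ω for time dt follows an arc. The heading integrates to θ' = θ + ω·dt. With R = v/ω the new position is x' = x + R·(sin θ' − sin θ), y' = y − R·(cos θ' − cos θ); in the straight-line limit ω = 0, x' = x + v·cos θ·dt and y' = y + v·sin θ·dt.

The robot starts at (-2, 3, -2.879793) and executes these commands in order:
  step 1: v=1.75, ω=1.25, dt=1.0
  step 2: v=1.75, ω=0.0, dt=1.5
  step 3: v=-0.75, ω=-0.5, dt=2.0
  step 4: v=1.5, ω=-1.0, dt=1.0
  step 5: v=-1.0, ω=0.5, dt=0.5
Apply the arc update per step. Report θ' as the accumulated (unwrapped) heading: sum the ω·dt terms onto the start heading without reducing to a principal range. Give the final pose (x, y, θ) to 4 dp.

(-3.3992, 0.1350, -3.3798)

step 1: θ'=-1.6298 (R=1.4000) → pose (-3.0352, 1.7303, -1.6298)
step 2: θ'=-1.6298 (straight) → pose (-3.1900, -0.8902, -1.6298)
step 3: θ'=-2.6298 (R=1.5000) → pose (-2.4272, 0.3292, -2.6298)
step 4: θ'=-3.6298 (R=-1.5000) → pose (-3.8654, 0.3122, -3.6298)
step 5: θ'=-3.3798 (R=-2.0000) → pose (-3.3992, 0.1350, -3.3798)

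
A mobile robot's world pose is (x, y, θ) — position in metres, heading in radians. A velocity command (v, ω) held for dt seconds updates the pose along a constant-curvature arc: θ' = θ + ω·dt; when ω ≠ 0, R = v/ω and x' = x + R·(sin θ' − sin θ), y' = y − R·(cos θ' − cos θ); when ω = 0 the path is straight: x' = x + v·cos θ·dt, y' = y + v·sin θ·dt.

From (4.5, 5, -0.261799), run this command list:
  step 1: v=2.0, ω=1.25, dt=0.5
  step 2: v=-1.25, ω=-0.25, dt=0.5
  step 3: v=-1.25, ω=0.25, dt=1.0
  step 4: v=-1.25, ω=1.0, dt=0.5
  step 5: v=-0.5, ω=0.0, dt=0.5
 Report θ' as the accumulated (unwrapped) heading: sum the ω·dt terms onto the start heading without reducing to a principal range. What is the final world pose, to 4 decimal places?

step 1: θ'=0.3632 (R=1.6000) → pose (5.4825, 5.0499, 0.3632)
step 2: θ'=0.2382 (R=5.0000) → pose (4.8860, 4.8649, 0.2382)
step 3: θ'=0.4882 (R=-5.0000) → pose (3.7206, 4.4219, 0.4882)
step 4: θ'=0.9882 (R=-1.2500) → pose (3.2631, 4.0057, 0.9882)
step 5: θ'=0.9882 (straight) → pose (3.1255, 3.7969, 0.9882)

(3.1255, 3.7969, 0.9882)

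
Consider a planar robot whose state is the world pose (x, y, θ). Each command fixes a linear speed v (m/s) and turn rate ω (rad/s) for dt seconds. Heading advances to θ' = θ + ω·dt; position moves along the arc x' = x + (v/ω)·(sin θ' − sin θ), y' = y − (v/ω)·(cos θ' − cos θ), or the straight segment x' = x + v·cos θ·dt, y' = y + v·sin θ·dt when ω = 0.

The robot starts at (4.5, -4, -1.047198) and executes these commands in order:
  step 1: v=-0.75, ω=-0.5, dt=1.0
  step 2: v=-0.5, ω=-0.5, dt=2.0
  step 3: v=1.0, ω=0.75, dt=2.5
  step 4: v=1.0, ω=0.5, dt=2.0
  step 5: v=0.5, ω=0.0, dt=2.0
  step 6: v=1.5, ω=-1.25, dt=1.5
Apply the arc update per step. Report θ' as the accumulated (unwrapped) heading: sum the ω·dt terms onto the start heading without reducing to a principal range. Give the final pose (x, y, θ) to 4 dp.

(9.0777, -5.6957, -1.5472)

step 1: θ'=-1.5472 (R=1.5000) → pose (4.2995, -3.2854, -1.5472)
step 2: θ'=-2.5472 (R=1.0000) → pose (4.7392, -2.4333, -2.5472)
step 3: θ'=-0.6722 (R=1.3333) → pose (4.6556, -4.5812, -0.6722)
step 4: θ'=0.3278 (R=2.0000) → pose (6.5449, -4.9098, 0.3278)
step 5: θ'=0.3278 (straight) → pose (7.4917, -4.5879, 0.3278)
step 6: θ'=-1.5472 (R=-1.2000) → pose (9.0777, -5.6957, -1.5472)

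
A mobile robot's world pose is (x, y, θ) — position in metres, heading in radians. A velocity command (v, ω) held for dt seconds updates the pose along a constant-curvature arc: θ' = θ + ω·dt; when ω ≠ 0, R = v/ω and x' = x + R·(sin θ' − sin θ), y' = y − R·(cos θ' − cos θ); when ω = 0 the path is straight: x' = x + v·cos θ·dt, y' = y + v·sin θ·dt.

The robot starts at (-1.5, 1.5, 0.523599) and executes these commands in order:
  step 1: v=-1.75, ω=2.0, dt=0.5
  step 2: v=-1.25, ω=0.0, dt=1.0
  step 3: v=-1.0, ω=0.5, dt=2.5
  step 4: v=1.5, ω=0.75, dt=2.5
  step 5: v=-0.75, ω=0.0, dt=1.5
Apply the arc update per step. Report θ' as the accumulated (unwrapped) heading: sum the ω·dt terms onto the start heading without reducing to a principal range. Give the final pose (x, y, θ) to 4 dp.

step 1: θ'=1.5236 (R=-0.8750) → pose (-1.9365, 0.7835, 1.5236)
step 2: θ'=1.5236 (straight) → pose (-1.9955, -0.4651, 1.5236)
step 3: θ'=2.7736 (R=-2.0000) → pose (-0.7172, -2.4256, 2.7736)
step 4: θ'=4.6486 (R=2.0000) → pose (-3.4326, -4.1642, 4.6486)
step 5: θ'=4.6486 (straight) → pose (-3.3609, -3.0415, 4.6486)

(-3.3609, -3.0415, 4.6486)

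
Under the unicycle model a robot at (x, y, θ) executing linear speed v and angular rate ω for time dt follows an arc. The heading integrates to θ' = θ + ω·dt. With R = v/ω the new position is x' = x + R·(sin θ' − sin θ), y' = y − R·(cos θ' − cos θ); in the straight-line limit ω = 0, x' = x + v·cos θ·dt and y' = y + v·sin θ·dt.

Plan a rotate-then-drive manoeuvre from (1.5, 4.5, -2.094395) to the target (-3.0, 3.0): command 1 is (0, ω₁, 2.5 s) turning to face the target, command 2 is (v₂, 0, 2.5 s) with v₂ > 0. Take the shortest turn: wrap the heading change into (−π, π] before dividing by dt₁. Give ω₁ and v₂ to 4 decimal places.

heading to target = atan2(3−4.5, -3−1.5) = -2.8198
Δθ = wrap(-2.8198 − -2.0944) = -0.7254; ω₁ = Δθ/dt₁ = -0.2902
distance = √((-3−1.5)² + (3−4.5)²) = 4.7434; v₂ = distance/dt₂ = 1.8974

ω₁ = -0.2902, v₂ = 1.8974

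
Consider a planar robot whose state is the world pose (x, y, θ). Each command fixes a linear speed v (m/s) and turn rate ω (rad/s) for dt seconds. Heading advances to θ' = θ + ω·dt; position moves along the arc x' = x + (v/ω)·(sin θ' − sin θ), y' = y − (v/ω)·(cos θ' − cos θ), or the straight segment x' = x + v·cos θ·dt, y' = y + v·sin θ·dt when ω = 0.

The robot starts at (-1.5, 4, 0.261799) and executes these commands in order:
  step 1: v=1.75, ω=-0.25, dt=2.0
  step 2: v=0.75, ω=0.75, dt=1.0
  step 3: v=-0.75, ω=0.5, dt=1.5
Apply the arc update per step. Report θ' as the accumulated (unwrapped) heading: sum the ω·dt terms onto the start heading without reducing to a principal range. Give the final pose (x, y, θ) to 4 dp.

(1.9948, 3.2891, 1.2618)

step 1: θ'=-0.2382 (R=-7.0000) → pose (1.9634, 4.0409, -0.2382)
step 2: θ'=0.5118 (R=1.0000) → pose (2.6891, 4.1408, 0.5118)
step 3: θ'=1.2618 (R=-1.5000) → pose (1.9948, 3.2891, 1.2618)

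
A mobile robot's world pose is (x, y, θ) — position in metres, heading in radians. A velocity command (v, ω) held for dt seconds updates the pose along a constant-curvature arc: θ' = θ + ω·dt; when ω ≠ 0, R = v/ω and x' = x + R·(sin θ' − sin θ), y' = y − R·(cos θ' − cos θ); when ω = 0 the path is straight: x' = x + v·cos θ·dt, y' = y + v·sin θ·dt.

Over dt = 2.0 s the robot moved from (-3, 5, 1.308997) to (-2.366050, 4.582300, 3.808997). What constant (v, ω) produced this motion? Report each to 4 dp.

v = -0.5000, ω = 1.2500

Δθ = 3.808997 − 1.308997 = 2.500000
ω = Δθ/dt = 2.500000/2.0 = 1.2500
R = Δx/(sin θ' − sin θ) = -0.4000
v = R·ω = -0.4000·1.2500 = -0.5000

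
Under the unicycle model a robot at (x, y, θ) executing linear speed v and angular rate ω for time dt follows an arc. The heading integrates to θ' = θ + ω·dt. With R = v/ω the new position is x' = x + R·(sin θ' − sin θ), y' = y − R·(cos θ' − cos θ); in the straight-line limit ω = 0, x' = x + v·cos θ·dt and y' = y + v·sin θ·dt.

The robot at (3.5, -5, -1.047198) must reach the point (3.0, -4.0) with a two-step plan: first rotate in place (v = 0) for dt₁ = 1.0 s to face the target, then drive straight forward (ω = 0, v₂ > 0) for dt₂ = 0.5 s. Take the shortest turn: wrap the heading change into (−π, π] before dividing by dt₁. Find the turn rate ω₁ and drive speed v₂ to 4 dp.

ω₁ = 3.0816, v₂ = 2.2361

heading to target = atan2(-4−-5, 3−3.5) = 2.0344
Δθ = wrap(2.0344 − -1.0472) = 3.0816; ω₁ = Δθ/dt₁ = 3.0816
distance = √((3−3.5)² + (-4−-5)²) = 1.1180; v₂ = distance/dt₂ = 2.2361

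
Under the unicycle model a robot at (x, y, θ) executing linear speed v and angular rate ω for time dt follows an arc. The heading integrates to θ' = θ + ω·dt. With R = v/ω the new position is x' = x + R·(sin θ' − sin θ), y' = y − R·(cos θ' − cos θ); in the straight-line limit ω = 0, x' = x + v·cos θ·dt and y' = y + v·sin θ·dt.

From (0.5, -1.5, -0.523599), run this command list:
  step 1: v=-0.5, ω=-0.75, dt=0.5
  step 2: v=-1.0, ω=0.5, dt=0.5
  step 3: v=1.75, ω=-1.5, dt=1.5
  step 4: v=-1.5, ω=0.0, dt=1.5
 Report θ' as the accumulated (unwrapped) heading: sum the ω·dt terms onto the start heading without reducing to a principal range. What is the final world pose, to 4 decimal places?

(1.7148, -2.5101, -2.8986)

step 1: θ'=-0.8986 (R=0.6667) → pose (0.3117, -1.3378, -0.8986)
step 2: θ'=-0.6486 (R=-2.0000) → pose (-0.0451, -0.9893, -0.6486)
step 3: θ'=-2.8986 (R=-1.1667) → pose (-0.4691, -3.0515, -2.8986)
step 4: θ'=-2.8986 (straight) → pose (1.7148, -2.5101, -2.8986)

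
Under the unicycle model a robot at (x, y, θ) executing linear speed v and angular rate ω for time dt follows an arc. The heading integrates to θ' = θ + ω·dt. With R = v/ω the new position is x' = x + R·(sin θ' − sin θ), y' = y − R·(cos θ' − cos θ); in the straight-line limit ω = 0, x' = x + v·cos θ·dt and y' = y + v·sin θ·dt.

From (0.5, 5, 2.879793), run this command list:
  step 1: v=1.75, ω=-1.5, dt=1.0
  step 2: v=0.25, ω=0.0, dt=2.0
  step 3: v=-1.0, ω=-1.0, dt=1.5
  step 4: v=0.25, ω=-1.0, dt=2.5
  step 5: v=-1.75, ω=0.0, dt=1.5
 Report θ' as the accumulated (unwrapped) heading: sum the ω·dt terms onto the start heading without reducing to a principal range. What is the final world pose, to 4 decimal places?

(1.0205, 6.8789, -2.6202)

step 1: θ'=1.3798 (R=-1.1667) → pose (-0.3435, 6.3484, 1.3798)
step 2: θ'=1.3798 (straight) → pose (-0.2486, 6.8393, 1.3798)
step 3: θ'=-0.1202 (R=1.0000) → pose (-1.3503, 6.0364, -0.1202)
step 4: θ'=-2.6202 (R=-0.2500) → pose (-1.2558, 5.5714, -2.6202)
step 5: θ'=-2.6202 (straight) → pose (1.0205, 6.8789, -2.6202)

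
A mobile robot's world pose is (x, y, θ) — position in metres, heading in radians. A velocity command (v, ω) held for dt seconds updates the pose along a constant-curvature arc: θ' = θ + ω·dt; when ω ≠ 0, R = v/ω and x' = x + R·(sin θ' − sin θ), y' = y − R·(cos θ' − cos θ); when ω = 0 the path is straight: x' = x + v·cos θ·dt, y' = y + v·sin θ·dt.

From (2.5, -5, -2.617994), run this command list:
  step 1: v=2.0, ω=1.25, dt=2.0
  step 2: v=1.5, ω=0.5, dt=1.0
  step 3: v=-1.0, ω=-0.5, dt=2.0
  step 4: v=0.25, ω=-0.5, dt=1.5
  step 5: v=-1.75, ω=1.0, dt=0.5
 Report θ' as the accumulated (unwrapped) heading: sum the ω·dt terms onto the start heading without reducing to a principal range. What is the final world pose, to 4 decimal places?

step 1: θ'=-0.1180 (R=1.6000) → pose (3.1116, -7.9745, -0.1180)
step 2: θ'=0.3820 (R=3.0000) → pose (4.5832, -7.7791, 0.3820)
step 3: θ'=-0.6180 (R=2.0000) → pose (2.6788, -7.5534, -0.6180)
step 4: θ'=-1.3680 (R=-0.5000) → pose (2.8788, -7.8602, -1.3680)
step 5: θ'=-0.8680 (R=-1.7500) → pose (2.5000, -7.0815, -0.8680)

(2.5000, -7.0815, -0.8680)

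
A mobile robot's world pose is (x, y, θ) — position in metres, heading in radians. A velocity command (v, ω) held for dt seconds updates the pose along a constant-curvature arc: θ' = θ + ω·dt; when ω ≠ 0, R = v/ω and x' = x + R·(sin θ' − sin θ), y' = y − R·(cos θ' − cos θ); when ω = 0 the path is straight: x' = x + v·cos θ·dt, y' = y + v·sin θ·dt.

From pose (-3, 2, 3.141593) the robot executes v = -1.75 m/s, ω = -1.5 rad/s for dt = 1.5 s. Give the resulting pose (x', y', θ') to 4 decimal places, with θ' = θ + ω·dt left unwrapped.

(-2.0922, 0.1005, 0.8916)

θ' = 3.1416 + -1.5·1.5 = 0.8916
R = v/ω = -1.75/-1.5 = 1.1667
x' = -3 + 1.1667·(sin 0.8916 − sin 3.1416) = -2.0922
y' = 2 − 1.1667·(cos 0.8916 − cos 3.1416) = 0.1005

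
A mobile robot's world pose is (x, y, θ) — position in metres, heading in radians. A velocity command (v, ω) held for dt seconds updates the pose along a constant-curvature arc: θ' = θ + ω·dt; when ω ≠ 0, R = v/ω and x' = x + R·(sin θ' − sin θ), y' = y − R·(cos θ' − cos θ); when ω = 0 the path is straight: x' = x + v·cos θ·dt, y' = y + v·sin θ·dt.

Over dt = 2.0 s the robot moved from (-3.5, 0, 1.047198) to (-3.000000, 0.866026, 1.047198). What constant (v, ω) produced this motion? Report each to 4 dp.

Δθ = 1.047198 − 1.047198 = 0.000000
ω = Δθ/dt = 0.000000/2.0 = 0.0000
ω = 0 → v = (Δx·cos θ + Δy·sin θ)/dt = 0.5000

v = 0.5000, ω = 0.0000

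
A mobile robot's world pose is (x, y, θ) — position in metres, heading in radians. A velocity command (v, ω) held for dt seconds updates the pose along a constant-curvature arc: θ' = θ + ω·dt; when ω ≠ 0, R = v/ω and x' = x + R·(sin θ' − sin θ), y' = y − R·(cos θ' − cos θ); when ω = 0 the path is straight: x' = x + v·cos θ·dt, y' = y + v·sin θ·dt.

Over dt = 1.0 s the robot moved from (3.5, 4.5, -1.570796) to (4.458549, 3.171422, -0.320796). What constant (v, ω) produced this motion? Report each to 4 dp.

v = 1.7500, ω = 1.2500

Δθ = -0.320796 − -1.570796 = 1.250000
ω = Δθ/dt = 1.250000/1.0 = 1.2500
R = −Δy/(cos θ' − cos θ) = 1.4000
v = R·ω = 1.4000·1.2500 = 1.7500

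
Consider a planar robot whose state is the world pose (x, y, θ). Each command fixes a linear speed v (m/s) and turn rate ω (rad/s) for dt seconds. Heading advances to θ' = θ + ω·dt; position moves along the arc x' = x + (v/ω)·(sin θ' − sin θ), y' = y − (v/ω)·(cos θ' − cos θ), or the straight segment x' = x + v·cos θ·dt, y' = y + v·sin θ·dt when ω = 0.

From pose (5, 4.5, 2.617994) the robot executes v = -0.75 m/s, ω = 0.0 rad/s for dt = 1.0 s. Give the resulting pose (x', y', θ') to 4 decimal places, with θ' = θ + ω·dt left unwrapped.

θ' = 2.6180 + 0.0·1.0 = 2.6180
ω = 0 → straight: x' = 5 + -0.75·cos(2.6180)·1.0 = 5.6495
y' = 4.5 + -0.75·sin(2.6180)·1.0 = 4.1250

(5.6495, 4.1250, 2.6180)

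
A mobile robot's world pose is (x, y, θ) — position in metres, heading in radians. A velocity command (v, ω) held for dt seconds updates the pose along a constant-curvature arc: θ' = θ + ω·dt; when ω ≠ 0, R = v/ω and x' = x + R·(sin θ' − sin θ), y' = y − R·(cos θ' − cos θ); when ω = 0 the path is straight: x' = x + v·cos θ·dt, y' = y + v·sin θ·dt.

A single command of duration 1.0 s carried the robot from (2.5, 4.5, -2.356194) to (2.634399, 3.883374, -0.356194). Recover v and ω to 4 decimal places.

Δθ = -0.356194 − -2.356194 = 2.000000
ω = Δθ/dt = 2.000000/1.0 = 2.0000
R = −Δy/(cos θ' − cos θ) = 0.3750
v = R·ω = 0.3750·2.0000 = 0.7500

v = 0.7500, ω = 2.0000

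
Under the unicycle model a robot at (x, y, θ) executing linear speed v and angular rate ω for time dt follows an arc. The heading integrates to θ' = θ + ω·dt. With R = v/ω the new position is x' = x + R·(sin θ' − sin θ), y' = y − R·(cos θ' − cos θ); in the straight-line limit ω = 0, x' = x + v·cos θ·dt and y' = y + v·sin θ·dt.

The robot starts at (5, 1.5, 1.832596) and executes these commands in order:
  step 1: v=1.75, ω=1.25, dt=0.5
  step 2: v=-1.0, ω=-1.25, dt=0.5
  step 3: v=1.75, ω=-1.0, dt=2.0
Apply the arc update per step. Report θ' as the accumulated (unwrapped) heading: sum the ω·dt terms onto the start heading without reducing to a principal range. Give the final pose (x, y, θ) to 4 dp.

(6.7815, 3.9882, -0.1674)

step 1: θ'=2.4576 (R=1.4000) → pose (4.5324, 2.2227, 2.4576)
step 2: θ'=1.8326 (R=0.8000) → pose (4.7996, 1.8097, 1.8326)
step 3: θ'=-0.1674 (R=-1.7500) → pose (6.7815, 3.9882, -0.1674)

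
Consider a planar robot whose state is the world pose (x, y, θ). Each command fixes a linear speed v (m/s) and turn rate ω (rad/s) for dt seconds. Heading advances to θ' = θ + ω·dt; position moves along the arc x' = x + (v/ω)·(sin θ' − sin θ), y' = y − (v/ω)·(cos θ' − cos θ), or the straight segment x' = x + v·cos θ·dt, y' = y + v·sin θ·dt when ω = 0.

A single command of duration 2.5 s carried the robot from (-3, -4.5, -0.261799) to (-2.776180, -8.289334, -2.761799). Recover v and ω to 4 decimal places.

Δθ = -2.761799 − -0.261799 = -2.500000
ω = Δθ/dt = -2.500000/2.5 = -1.0000
R = −Δy/(cos θ' − cos θ) = -2.0000
v = R·ω = -2.0000·-1.0000 = 2.0000

v = 2.0000, ω = -1.0000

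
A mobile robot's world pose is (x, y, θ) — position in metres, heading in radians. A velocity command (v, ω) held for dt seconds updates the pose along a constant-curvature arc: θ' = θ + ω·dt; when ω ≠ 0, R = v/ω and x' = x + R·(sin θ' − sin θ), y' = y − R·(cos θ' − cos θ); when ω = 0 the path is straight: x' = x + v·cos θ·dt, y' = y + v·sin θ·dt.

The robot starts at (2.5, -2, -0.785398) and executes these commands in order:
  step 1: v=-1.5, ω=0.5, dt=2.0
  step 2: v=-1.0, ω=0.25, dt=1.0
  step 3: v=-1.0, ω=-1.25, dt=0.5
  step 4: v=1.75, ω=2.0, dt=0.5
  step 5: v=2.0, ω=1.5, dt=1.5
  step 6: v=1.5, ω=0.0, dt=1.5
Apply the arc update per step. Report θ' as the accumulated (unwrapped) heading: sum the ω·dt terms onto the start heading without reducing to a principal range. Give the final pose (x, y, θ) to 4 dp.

(-4.0659, 1.0214, 3.0896)

step 1: θ'=0.2146 (R=-3.0000) → pose (-0.2602, -1.1901, 0.2146)
step 2: θ'=0.4646 (R=-4.0000) → pose (-1.2006, -1.5224, 0.4646)
step 3: θ'=-0.1604 (R=0.8000) → pose (-1.6869, -1.5969, -0.1604)
step 4: θ'=0.8396 (R=0.8750) → pose (-0.8958, -1.3174, 0.8396)
step 5: θ'=3.0896 (R=1.3333) → pose (-1.8190, 0.9044, 3.0896)
step 6: θ'=3.0896 (straight) → pose (-4.0659, 1.0214, 3.0896)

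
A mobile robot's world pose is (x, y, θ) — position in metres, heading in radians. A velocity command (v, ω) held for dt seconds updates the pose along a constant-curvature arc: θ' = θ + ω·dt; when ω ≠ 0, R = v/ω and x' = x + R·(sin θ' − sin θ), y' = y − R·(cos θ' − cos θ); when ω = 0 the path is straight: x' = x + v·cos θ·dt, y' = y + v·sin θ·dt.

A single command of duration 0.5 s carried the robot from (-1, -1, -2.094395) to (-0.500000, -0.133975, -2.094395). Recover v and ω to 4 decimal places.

Δθ = -2.094395 − -2.094395 = 0.000000
ω = Δθ/dt = 0.000000/0.5 = 0.0000
ω = 0 → v = (Δx·cos θ + Δy·sin θ)/dt = -2.0000

v = -2.0000, ω = 0.0000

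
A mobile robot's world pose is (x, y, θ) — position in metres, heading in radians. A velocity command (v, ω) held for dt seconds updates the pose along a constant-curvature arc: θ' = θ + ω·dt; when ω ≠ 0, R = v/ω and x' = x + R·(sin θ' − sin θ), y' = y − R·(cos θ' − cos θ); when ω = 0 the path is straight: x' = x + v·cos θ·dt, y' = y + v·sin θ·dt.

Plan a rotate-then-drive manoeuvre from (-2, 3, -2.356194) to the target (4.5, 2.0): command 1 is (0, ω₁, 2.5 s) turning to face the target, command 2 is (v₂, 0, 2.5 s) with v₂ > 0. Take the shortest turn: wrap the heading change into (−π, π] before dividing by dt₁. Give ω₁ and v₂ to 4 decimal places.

heading to target = atan2(2−3, 4.5−-2) = -0.1526
Δθ = wrap(-0.1526 − -2.3562) = 2.2035; ω₁ = Δθ/dt₁ = 0.8814
distance = √((4.5−-2)² + (2−3)²) = 6.5765; v₂ = distance/dt₂ = 2.6306

ω₁ = 0.8814, v₂ = 2.6306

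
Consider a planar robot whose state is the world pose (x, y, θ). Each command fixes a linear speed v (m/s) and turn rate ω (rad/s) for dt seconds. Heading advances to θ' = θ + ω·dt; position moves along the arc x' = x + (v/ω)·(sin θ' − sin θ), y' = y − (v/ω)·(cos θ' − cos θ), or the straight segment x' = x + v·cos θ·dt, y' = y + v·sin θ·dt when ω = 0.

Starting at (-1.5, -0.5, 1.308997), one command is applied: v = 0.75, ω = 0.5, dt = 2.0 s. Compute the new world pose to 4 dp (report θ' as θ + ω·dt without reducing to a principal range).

(-1.8394, 0.8977, 2.3090)

θ' = 1.3090 + 0.5·2.0 = 2.3090
R = v/ω = 0.75/0.5 = 1.5000
x' = -1.5 + 1.5000·(sin 2.3090 − sin 1.3090) = -1.8394
y' = -0.5 − 1.5000·(cos 2.3090 − cos 1.3090) = 0.8977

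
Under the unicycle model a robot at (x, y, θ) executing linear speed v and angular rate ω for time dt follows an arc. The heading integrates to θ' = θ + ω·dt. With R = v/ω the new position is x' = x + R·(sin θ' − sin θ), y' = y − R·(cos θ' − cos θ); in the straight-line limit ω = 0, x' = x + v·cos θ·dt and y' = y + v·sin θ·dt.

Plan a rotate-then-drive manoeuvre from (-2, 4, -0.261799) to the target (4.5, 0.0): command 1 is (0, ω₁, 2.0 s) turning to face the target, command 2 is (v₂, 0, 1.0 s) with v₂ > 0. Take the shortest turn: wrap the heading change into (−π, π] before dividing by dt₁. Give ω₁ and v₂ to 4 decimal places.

ω₁ = -0.1449, v₂ = 7.6322

heading to target = atan2(0−4, 4.5−-2) = -0.5517
Δθ = wrap(-0.5517 − -0.2618) = -0.2899; ω₁ = Δθ/dt₁ = -0.1449
distance = √((4.5−-2)² + (0−4)²) = 7.6322; v₂ = distance/dt₂ = 7.6322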